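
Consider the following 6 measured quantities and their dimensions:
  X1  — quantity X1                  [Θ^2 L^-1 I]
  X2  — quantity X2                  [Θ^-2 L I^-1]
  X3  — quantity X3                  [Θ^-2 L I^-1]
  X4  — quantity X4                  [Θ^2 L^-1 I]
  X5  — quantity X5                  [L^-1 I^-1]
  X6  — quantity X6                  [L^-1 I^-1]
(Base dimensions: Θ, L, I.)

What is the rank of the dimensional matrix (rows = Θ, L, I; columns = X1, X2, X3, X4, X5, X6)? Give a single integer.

2

Exponent matrix [Θ,L,I] × [X1,X2,X3,X4,X5,X6]:
  Θ: [ 2 -2 -2  2  0  0]
  L: [-1  1  1 -1 -1 -1]
  I: [ 1 -1 -1  1 -1 -1]
RREF → pivots at {X1,X5} ⇒ r = 2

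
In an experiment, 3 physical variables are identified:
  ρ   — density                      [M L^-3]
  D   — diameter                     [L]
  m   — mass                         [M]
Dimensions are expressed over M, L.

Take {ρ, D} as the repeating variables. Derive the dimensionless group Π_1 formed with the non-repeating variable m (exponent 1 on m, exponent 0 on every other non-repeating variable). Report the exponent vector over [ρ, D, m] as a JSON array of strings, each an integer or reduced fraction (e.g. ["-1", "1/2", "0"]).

Write exponents as rows M,L / cols ρ,D,m:
  M: [ 1  0  1]
  L: [-3  1  0]
Echelon form has 2 nonzero rows (pivots: ρ,D)
Repeat: ρ,D; free: m
RREF:
  r0: [   1    0    1]
  r1: [   0    1    3]
Fix exponent of m at 1; solve each RREF row for its pivot's exponent:
  r0: exp(ρ) + (1)·1 = 0 ⇒ exp(ρ) = -1
  r1: exp(D) + (3)·1 = 0 ⇒ exp(D) = -3
Π_1 = ρ^-1 · D^-3 · m

["-1", "-3", "1"]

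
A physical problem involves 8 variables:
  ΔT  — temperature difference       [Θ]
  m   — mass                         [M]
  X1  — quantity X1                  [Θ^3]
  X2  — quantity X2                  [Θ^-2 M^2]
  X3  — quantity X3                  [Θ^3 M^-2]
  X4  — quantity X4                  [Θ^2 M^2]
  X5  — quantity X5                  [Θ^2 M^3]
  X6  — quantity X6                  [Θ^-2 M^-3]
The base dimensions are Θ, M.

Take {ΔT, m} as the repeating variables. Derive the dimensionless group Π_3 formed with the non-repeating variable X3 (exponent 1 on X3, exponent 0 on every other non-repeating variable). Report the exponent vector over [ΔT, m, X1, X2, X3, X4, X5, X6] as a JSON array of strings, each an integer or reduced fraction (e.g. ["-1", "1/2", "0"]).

Exponent matrix [Θ,M] × [ΔT,m,X1,X2,X3,X4,X5,X6]:
  Θ: [ 1  0  3 -2  3  2  2 -2]
  M: [ 0  1  0  2 -2  2  3 -3]
RREF → pivots at {ΔT,m} ⇒ r = 2
Pivot set = {ΔT,m}, free = {X1,X2,X3,X4,X5,X6}
RREF:
  r0: [   1    0    3   -2    3    2    2   -2]
  r1: [   0    1    0    2   -2    2    3   -3]
Fix exponent of X3 at 1, X1 at 0, X2 at 0, X4 at 0, X5 at 0, X6 at 0; solve each RREF row for its pivot's exponent:
  r0: exp(ΔT) + (3)·1 = 0 ⇒ exp(ΔT) = -3
  r1: exp(m) + (-2)·1 = 0 ⇒ exp(m) = 2
Π_3 = ΔT^-3 · m^2 · X3

["-3", "2", "0", "0", "1", "0", "0", "0"]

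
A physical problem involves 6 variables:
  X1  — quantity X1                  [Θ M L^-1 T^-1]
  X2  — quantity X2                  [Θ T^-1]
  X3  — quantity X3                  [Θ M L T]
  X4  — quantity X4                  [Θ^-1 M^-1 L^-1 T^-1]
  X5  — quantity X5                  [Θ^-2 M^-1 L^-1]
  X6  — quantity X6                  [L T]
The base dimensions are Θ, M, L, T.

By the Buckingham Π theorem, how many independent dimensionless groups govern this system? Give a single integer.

3

Write exponents as rows Θ,M,L,T / cols X1,X2,X3,X4,X5,X6:
  Θ: [ 1  1  1 -1 -2  0]
  M: [ 1  0  1 -1 -1  0]
  L: [-1  0  1 -1 -1  1]
  T: [-1 -1  1 -1  0  1]
RREF → pivots at {X1,X2,X3} ⇒ r = 3
6 vars − rank 3 = 3 Π groups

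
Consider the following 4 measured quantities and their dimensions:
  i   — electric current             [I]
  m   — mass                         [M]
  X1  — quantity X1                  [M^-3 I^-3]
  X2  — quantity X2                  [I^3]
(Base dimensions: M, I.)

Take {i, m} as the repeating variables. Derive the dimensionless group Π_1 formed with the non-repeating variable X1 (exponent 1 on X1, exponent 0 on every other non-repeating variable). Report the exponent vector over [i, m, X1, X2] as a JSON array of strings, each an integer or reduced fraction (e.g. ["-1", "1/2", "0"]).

["3", "3", "1", "0"]

Write exponents as rows M,I / cols i,m,X1,X2:
  M: [ 0  1 -3  0]
  I: [ 1  0 -3  3]
RREF → pivots at {i,m} ⇒ r = 2
Repeat: i,m; free: X1,X2
RREF:
  r0: [   1    0   -3    3]
  r1: [   0    1   -3    0]
Fix exponent of X1 at 1, X2 at 0; solve each RREF row for its pivot's exponent:
  r0: exp(i) + (-3)·1 = 0 ⇒ exp(i) = 3
  r1: exp(m) + (-3)·1 = 0 ⇒ exp(m) = 3
Π_1 = i^3 · m^3 · X1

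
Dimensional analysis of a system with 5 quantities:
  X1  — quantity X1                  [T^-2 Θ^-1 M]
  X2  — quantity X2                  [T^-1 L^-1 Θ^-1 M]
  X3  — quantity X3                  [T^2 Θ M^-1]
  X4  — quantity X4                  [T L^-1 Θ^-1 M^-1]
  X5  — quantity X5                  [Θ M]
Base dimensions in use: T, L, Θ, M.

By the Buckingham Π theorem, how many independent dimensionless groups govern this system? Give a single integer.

2

Exponent matrix [T,L,Θ,M] × [X1,X2,X3,X4,X5]:
  T: [-2 -1  2  1  0]
  L: [ 0 -1  0 -1  0]
  Θ: [-1 -1  1 -1  1]
  M: [ 1  1 -1 -1  1]
Echelon form has 3 nonzero rows (pivots: X1,X2,X4)
5 vars − rank 3 = 2 Π groups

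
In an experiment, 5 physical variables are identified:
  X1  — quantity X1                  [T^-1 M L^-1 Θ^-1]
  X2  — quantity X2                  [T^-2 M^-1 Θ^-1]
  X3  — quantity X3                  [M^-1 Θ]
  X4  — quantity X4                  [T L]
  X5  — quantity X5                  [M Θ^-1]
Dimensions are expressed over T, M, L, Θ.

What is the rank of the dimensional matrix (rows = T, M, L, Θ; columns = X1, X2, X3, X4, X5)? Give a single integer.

Dimensional matrix (T×M×L×Θ by X1×X2×X3×X4×X5):
  T: [-1 -2  0  1  0]
  M: [ 1 -1 -1  0  1]
  L: [-1  0  0  1  0]
  Θ: [-1 -1  1  0 -1]
Echelon form has 3 nonzero rows (pivots: X1,X2,X3)

3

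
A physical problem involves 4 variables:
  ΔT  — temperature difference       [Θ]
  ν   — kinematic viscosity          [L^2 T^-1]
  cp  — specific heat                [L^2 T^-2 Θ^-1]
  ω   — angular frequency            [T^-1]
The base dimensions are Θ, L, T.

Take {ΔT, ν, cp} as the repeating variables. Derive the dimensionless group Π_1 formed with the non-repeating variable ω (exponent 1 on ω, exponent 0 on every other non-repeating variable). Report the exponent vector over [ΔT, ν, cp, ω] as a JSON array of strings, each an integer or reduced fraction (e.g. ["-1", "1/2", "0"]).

["-1", "1", "-1", "1"]

Dimensional matrix (Θ×L×T by ΔT×ν×cp×ω):
  Θ: [ 1  0 -1  0]
  L: [ 0  2  2  0]
  T: [ 0 -1 -2 -1]
Echelon form has 3 nonzero rows (pivots: ΔT,ν,cp)
Pivot set = {ΔT,ν,cp}, free = {ω}
RREF:
  r0: [   1    0    0    1]
  r1: [   0    1    0   -1]
  r2: [   0    0    1    1]
Fix exponent of ω at 1; solve each RREF row for its pivot's exponent:
  r0: exp(ΔT) + (1)·1 = 0 ⇒ exp(ΔT) = -1
  r1: exp(ν) + (-1)·1 = 0 ⇒ exp(ν) = 1
  r2: exp(cp) + (1)·1 = 0 ⇒ exp(cp) = -1
Π_1 = ΔT^-1 · ν · cp^-1 · ω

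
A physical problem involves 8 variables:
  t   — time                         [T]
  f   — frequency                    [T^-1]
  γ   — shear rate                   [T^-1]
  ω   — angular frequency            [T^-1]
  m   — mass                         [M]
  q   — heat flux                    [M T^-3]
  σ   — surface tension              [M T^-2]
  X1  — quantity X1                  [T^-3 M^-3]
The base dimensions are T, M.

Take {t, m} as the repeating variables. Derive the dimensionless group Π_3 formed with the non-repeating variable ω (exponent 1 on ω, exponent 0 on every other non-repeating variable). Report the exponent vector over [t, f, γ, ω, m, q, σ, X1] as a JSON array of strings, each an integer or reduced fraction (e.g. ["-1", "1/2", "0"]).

Dimensional matrix (T×M by t×f×γ×ω×m×q×σ×X1):
  T: [ 1 -1 -1 -1  0 -3 -2 -3]
  M: [ 0  0  0  0  1  1  1 -3]
RREF → pivots at {t,m} ⇒ r = 2
Pivot set = {t,m}, free = {f,γ,ω,q,σ,X1}
RREF:
  r0: [   1   -1   -1   -1    0   -3   -2   -3]
  r1: [   0    0    0    0    1    1    1   -3]
Fix exponent of ω at 1, f at 0, γ at 0, q at 0, σ at 0, X1 at 0; solve each RREF row for its pivot's exponent:
  r0: exp(t) + (-1)·1 = 0 ⇒ exp(t) = 1
  r1: exp(m) + (0)·1 = 0 ⇒ exp(m) = 0
Π_3 = t · ω

["1", "0", "0", "1", "0", "0", "0", "0"]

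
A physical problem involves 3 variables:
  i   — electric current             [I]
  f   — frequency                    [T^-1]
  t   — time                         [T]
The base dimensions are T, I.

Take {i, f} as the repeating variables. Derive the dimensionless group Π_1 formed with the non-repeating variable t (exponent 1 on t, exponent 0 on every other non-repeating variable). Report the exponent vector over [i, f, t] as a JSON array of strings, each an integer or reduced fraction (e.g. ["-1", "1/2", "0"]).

Exponent matrix [T,I] × [i,f,t]:
  T: [ 0 -1  1]
  I: [ 1  0  0]
Row reduction gives pivot columns i,f; rank = 2
Pivot set = {i,f}, free = {t}
RREF:
  r0: [   1    0    0]
  r1: [   0    1   -1]
Fix exponent of t at 1; solve each RREF row for its pivot's exponent:
  r0: exp(i) + (0)·1 = 0 ⇒ exp(i) = 0
  r1: exp(f) + (-1)·1 = 0 ⇒ exp(f) = 1
Π_1 = f · t

["0", "1", "1"]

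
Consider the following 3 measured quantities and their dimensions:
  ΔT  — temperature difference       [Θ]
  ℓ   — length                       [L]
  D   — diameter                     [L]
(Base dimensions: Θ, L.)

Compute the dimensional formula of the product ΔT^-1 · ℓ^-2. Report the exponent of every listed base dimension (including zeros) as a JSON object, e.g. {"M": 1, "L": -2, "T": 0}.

Exponent matrix [Θ,L] × [ΔT,ℓ,D]:
  Θ: [ 1  0  0]
  L: [ 0  1  1]
  [Θ]: (-1)·1+(-2)·0 = -1
  [L]: (-1)·0+(-2)·1 = -2
⇒ Θ^-1 L^-2

{"Θ": -1, "L": -2}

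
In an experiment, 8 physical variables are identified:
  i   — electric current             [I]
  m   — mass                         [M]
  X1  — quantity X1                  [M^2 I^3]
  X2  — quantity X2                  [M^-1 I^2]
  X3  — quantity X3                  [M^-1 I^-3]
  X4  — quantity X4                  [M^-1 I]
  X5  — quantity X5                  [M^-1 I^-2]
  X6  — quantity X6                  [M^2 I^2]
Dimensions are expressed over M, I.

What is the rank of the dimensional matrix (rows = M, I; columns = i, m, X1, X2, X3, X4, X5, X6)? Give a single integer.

2

Write exponents as rows M,I / cols i,m,X1,X2,X3,X4,X5,X6:
  M: [ 0  1  2 -1 -1 -1 -1  2]
  I: [ 1  0  3  2 -3  1 -2  2]
RREF → pivots at {i,m} ⇒ r = 2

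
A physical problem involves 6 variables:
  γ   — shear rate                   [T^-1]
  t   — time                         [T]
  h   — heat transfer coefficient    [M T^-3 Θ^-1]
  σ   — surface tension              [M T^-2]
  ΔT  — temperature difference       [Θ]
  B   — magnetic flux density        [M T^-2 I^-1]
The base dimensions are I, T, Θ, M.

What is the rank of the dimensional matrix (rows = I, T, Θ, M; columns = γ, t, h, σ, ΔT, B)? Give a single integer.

Dimensional matrix (I×T×Θ×M by γ×t×h×σ×ΔT×B):
  I: [ 0  0  0  0  0 -1]
  T: [-1  1 -3 -2  0 -2]
  Θ: [ 0  0 -1  0  1  0]
  M: [ 0  0  1  1  0  1]
Echelon form has 4 nonzero rows (pivots: γ,h,σ,B)

4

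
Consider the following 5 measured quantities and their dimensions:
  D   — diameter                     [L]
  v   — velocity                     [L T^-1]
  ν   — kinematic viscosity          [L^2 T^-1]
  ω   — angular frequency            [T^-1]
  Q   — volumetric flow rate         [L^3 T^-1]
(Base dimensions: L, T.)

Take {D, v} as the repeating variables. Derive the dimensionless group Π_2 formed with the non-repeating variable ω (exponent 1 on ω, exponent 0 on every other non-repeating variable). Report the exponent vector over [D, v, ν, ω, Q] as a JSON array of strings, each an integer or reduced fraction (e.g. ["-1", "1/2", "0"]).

["1", "-1", "0", "1", "0"]

Exponent matrix [L,T] × [D,v,ν,ω,Q]:
  L: [ 1  1  2  0  3]
  T: [ 0 -1 -1 -1 -1]
RREF → pivots at {D,v} ⇒ r = 2
Repeat: D,v; free: ν,ω,Q
RREF:
  r0: [   1    0    1   -1    2]
  r1: [   0    1    1    1    1]
Fix exponent of ω at 1, ν at 0, Q at 0; solve each RREF row for its pivot's exponent:
  r0: exp(D) + (-1)·1 = 0 ⇒ exp(D) = 1
  r1: exp(v) + (1)·1 = 0 ⇒ exp(v) = -1
Π_2 = D · v^-1 · ω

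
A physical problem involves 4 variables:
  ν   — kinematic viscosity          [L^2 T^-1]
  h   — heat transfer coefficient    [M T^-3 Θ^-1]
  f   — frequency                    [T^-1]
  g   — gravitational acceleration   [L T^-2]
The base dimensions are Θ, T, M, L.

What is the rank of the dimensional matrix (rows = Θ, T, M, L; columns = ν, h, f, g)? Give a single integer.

Dimensional matrix (Θ×T×M×L by ν×h×f×g):
  Θ: [ 0 -1  0  0]
  T: [-1 -3 -1 -2]
  M: [ 0  1  0  0]
  L: [ 2  0  0  1]
Echelon form has 3 nonzero rows (pivots: ν,h,f)

3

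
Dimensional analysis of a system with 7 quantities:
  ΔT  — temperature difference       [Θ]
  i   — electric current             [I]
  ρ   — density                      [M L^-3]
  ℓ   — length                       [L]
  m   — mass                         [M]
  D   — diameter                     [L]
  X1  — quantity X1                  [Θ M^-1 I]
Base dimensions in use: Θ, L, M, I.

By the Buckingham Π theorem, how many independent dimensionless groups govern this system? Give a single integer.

Exponent matrix [Θ,L,M,I] × [ΔT,i,ρ,ℓ,m,D,X1]:
  Θ: [ 1  0  0  0  0  0  1]
  L: [ 0  0 -3  1  0  1  0]
  M: [ 0  0  1  0  1  0 -1]
  I: [ 0  1  0  0  0  0  1]
Row reduction gives pivot columns ΔT,i,ρ,ℓ; rank = 4
Π count = n − r = 7 − 4 = 3

3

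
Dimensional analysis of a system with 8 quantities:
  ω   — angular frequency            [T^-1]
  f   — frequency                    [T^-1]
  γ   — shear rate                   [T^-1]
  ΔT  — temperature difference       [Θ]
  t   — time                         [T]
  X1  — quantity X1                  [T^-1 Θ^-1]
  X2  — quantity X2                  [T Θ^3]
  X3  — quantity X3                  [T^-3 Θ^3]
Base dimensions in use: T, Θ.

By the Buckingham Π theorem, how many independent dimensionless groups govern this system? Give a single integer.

Write exponents as rows T,Θ / cols ω,f,γ,ΔT,t,X1,X2,X3:
  T: [-1 -1 -1  0  1 -1  1 -3]
  Θ: [ 0  0  0  1  0 -1  3  3]
Row reduction gives pivot columns ω,ΔT; rank = 2
8 vars − rank 2 = 6 Π groups

6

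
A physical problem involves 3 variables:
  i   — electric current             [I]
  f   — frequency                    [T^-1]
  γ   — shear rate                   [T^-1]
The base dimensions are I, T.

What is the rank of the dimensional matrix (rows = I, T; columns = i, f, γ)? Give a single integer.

2

Dimensional matrix (I×T by i×f×γ):
  I: [ 1  0  0]
  T: [ 0 -1 -1]
RREF → pivots at {i,f} ⇒ r = 2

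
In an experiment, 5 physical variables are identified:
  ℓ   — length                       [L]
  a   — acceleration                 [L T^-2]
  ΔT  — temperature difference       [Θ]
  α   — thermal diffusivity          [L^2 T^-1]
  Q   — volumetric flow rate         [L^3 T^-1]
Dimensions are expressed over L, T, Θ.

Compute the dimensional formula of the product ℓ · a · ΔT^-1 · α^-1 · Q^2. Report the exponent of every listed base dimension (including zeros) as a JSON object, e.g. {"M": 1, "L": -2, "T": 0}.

{"L": 6, "T": -3, "Θ": -1}

Dimensional matrix (L×T×Θ by ℓ×a×ΔT×α×Q):
  L: [ 1  1  0  2  3]
  T: [ 0 -2  0 -1 -1]
  Θ: [ 0  0  1  0  0]
  [L]: (1)·1+(1)·1+(-1)·0+(-1)·2+(2)·3 = 6
  [T]: (1)·0+(1)·-2+(-1)·0+(-1)·-1+(2)·-1 = -3
  [Θ]: (1)·0+(1)·0+(-1)·1+(-1)·0+(2)·0 = -1
⇒ L^6 T^-3 Θ^-1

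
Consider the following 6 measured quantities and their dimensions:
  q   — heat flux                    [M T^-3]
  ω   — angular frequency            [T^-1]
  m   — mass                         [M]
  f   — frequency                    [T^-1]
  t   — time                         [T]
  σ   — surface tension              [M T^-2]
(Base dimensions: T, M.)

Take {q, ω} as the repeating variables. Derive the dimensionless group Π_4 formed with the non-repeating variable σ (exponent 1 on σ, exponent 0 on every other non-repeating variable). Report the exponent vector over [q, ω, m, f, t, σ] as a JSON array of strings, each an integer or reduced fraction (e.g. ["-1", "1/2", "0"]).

Exponent matrix [T,M] × [q,ω,m,f,t,σ]:
  T: [-3 -1  0 -1  1 -2]
  M: [ 1  0  1  0  0  1]
RREF → pivots at {q,ω} ⇒ r = 2
Pivot set = {q,ω}, free = {m,f,t,σ}
RREF:
  r0: [   1    0    1    0    0    1]
  r1: [   0    1   -3    1   -1   -1]
Fix exponent of σ at 1, m at 0, f at 0, t at 0; solve each RREF row for its pivot's exponent:
  r0: exp(q) + (1)·1 = 0 ⇒ exp(q) = -1
  r1: exp(ω) + (-1)·1 = 0 ⇒ exp(ω) = 1
Π_4 = q^-1 · ω · σ

["-1", "1", "0", "0", "0", "1"]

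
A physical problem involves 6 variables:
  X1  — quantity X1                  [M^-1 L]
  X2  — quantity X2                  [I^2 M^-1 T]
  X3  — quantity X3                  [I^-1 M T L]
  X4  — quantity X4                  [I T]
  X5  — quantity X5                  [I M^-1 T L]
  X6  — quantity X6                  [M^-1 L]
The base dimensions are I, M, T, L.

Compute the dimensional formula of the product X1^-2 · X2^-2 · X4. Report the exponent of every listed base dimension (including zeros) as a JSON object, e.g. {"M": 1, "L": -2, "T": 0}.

{"I": -3, "M": 4, "T": -1, "L": -2}

Exponent matrix [I,M,T,L] × [X1,X2,X3,X4,X5,X6]:
  I: [ 0  2 -1  1  1  0]
  M: [-1 -1  1  0 -1 -1]
  T: [ 0  1  1  1  1  0]
  L: [ 1  0  1  0  1  1]
  [I]: (-2)·0+(-2)·2+(1)·1 = -3
  [M]: (-2)·-1+(-2)·-1+(1)·0 = 4
  [T]: (-2)·0+(-2)·1+(1)·1 = -1
  [L]: (-2)·1+(-2)·0+(1)·0 = -2
⇒ I^-3 M^4 T^-1 L^-2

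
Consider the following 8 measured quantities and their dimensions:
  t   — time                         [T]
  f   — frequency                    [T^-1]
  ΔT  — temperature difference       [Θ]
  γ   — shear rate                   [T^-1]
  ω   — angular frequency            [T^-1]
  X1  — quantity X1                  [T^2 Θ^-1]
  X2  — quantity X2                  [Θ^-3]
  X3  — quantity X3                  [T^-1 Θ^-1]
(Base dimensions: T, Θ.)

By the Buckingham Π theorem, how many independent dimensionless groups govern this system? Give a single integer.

6

Dimensional matrix (T×Θ by t×f×ΔT×γ×ω×X1×X2×X3):
  T: [ 1 -1  0 -1 -1  2  0 -1]
  Θ: [ 0  0  1  0  0 -1 -3 -1]
Echelon form has 2 nonzero rows (pivots: t,ΔT)
8 vars − rank 2 = 6 Π groups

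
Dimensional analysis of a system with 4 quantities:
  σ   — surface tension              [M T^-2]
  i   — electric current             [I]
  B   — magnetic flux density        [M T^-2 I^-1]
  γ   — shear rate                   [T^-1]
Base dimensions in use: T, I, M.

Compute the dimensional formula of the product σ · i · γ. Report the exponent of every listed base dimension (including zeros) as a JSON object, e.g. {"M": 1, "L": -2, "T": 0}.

Dimensional matrix (T×I×M by σ×i×B×γ):
  T: [-2  0 -2 -1]
  I: [ 0  1 -1  0]
  M: [ 1  0  1  0]
  [T]: (1)·-2+(1)·0+(1)·-1 = -3
  [I]: (1)·0+(1)·1+(1)·0 = 1
  [M]: (1)·1+(1)·0+(1)·0 = 1
⇒ T^-3 I M

{"T": -3, "I": 1, "M": 1}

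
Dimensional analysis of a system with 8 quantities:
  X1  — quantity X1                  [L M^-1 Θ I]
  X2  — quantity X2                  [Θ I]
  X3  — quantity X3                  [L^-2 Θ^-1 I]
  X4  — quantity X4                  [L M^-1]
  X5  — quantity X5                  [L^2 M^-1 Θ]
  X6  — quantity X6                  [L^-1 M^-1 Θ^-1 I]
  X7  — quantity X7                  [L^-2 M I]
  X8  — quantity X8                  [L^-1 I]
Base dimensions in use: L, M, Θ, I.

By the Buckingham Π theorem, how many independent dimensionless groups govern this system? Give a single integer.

Dimensional matrix (L×M×Θ×I by X1×X2×X3×X4×X5×X6×X7×X8):
  L: [ 1  0 -2  1  2 -1 -2 -1]
  M: [-1  0  0 -1 -1 -1  1  0]
  Θ: [ 1  1 -1  0  1 -1  0  0]
  I: [ 1  1  1  0  0  1  1  1]
Row reduction gives pivot columns X1,X2,X3; rank = 3
n=8, r=3 ⇒ 5 dimensionless groups

5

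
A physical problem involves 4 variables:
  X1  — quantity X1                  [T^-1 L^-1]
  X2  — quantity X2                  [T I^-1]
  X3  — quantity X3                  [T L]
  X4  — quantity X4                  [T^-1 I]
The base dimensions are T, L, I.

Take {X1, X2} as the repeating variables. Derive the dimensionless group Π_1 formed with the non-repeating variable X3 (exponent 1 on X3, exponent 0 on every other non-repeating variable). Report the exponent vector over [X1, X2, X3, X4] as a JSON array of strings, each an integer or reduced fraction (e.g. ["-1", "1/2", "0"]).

Write exponents as rows T,L,I / cols X1,X2,X3,X4:
  T: [-1  1  1 -1]
  L: [-1  0  1  0]
  I: [ 0 -1  0  1]
RREF → pivots at {X1,X2} ⇒ r = 2
Repeat: X1,X2; free: X3,X4
RREF:
  r0: [   1    0   -1    0]
  r1: [   0    1    0   -1]
  r2: [   0    0    0    0]
Fix exponent of X3 at 1, X4 at 0; solve each RREF row for its pivot's exponent:
  r0: exp(X1) + (-1)·1 = 0 ⇒ exp(X1) = 1
  r1: exp(X2) + (0)·1 = 0 ⇒ exp(X2) = 0
Π_1 = X1 · X3

["1", "0", "1", "0"]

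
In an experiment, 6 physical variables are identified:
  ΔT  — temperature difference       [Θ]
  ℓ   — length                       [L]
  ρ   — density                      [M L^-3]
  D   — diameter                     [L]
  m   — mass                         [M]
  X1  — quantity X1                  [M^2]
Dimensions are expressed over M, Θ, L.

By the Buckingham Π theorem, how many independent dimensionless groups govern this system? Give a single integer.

3

Dimensional matrix (M×Θ×L by ΔT×ℓ×ρ×D×m×X1):
  M: [ 0  0  1  0  1  2]
  Θ: [ 1  0  0  0  0  0]
  L: [ 0  1 -3  1  0  0]
Row reduction gives pivot columns ΔT,ℓ,ρ; rank = 3
Π count = n − r = 6 − 3 = 3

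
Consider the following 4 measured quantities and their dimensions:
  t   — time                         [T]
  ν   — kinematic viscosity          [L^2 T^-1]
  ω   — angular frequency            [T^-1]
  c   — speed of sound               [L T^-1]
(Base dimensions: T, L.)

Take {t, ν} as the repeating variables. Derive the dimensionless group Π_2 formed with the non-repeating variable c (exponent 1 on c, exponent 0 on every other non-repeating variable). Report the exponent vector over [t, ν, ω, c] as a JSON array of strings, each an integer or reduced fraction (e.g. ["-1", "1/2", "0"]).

["1/2", "-1/2", "0", "1"]

Write exponents as rows T,L / cols t,ν,ω,c:
  T: [ 1 -1 -1 -1]
  L: [ 0  2  0  1]
Echelon form has 2 nonzero rows (pivots: t,ν)
Repeat: t,ν; free: ω,c
RREF:
  r0: [   1    0   -1 -1/2]
  r1: [   0    1    0  1/2]
Fix exponent of c at 1, ω at 0; solve each RREF row for its pivot's exponent:
  r0: exp(t) + (-1/2)·1 = 0 ⇒ exp(t) = 1/2
  r1: exp(ν) + (1/2)·1 = 0 ⇒ exp(ν) = -1/2
Π_2 = t^(1/2) · ν^(-1/2) · c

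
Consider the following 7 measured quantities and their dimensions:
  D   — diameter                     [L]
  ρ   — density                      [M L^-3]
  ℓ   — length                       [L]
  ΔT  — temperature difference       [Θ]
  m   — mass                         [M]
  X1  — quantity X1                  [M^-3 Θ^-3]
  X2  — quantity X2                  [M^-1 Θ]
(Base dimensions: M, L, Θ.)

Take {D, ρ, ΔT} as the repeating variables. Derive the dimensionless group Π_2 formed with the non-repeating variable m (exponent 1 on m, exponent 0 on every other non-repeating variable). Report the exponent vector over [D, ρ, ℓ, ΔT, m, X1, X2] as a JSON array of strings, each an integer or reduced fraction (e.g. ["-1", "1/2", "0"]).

["-3", "-1", "0", "0", "1", "0", "0"]

Exponent matrix [M,L,Θ] × [D,ρ,ℓ,ΔT,m,X1,X2]:
  M: [ 0  1  0  0  1 -3 -1]
  L: [ 1 -3  1  0  0  0  0]
  Θ: [ 0  0  0  1  0 -3  1]
Echelon form has 3 nonzero rows (pivots: D,ρ,ΔT)
Repeat: D,ρ,ΔT; free: ℓ,m,X1,X2
RREF:
  r0: [   1    0    1    0    3   -9   -3]
  r1: [   0    1    0    0    1   -3   -1]
  r2: [   0    0    0    1    0   -3    1]
Fix exponent of m at 1, ℓ at 0, X1 at 0, X2 at 0; solve each RREF row for its pivot's exponent:
  r0: exp(D) + (3)·1 = 0 ⇒ exp(D) = -3
  r1: exp(ρ) + (1)·1 = 0 ⇒ exp(ρ) = -1
  r2: exp(ΔT) + (0)·1 = 0 ⇒ exp(ΔT) = 0
Π_2 = D^-3 · ρ^-1 · m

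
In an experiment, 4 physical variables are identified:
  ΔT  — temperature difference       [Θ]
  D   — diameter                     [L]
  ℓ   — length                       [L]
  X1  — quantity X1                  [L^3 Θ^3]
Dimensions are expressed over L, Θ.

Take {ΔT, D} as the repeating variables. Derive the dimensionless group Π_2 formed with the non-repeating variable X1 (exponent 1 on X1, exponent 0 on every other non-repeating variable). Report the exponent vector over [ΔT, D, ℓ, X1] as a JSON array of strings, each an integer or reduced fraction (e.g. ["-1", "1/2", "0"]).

Write exponents as rows L,Θ / cols ΔT,D,ℓ,X1:
  L: [ 0  1  1  3]
  Θ: [ 1  0  0  3]
Row reduction gives pivot columns ΔT,D; rank = 2
Repeat: ΔT,D; free: ℓ,X1
RREF:
  r0: [   1    0    0    3]
  r1: [   0    1    1    3]
Fix exponent of X1 at 1, ℓ at 0; solve each RREF row for its pivot's exponent:
  r0: exp(ΔT) + (3)·1 = 0 ⇒ exp(ΔT) = -3
  r1: exp(D) + (3)·1 = 0 ⇒ exp(D) = -3
Π_2 = ΔT^-3 · D^-3 · X1

["-3", "-3", "0", "1"]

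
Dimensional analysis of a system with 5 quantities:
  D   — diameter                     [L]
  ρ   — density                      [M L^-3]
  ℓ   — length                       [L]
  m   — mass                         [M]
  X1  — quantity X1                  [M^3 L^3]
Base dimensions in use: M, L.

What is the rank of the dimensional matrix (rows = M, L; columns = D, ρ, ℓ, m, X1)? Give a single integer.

Exponent matrix [M,L] × [D,ρ,ℓ,m,X1]:
  M: [ 0  1  0  1  3]
  L: [ 1 -3  1  0  3]
Echelon form has 2 nonzero rows (pivots: D,ρ)

2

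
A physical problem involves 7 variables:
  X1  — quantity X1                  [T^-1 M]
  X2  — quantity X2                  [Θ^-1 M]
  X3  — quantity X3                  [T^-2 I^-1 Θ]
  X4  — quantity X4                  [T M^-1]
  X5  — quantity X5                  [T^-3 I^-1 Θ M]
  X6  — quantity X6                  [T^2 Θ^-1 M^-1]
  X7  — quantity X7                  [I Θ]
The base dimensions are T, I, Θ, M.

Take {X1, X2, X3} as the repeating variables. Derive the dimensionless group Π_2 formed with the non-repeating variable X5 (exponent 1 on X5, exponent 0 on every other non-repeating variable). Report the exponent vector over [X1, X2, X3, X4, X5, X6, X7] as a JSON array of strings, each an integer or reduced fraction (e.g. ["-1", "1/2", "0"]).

Write exponents as rows T,I,Θ,M / cols X1,X2,X3,X4,X5,X6,X7:
  T: [-1  0 -2  1 -3  2  0]
  I: [ 0  0 -1  0 -1  0  1]
  Θ: [ 0 -1  1  0  1 -1  1]
  M: [ 1  1  0 -1  1 -1  0]
Echelon form has 3 nonzero rows (pivots: X1,X2,X3)
Repeat: X1,X2,X3; free: X4,X5,X6,X7
RREF:
  r0: [   1    0    0   -1    1   -2    2]
  r1: [   0    1    0    0    0    1   -2]
  r2: [   0    0    1    0    1    0   -1]
  r3: [   0    0    0    0    0    0    0]
Fix exponent of X5 at 1, X4 at 0, X6 at 0, X7 at 0; solve each RREF row for its pivot's exponent:
  r0: exp(X1) + (1)·1 = 0 ⇒ exp(X1) = -1
  r1: exp(X2) + (0)·1 = 0 ⇒ exp(X2) = 0
  r2: exp(X3) + (1)·1 = 0 ⇒ exp(X3) = -1
Π_2 = X1^-1 · X3^-1 · X5

["-1", "0", "-1", "0", "1", "0", "0"]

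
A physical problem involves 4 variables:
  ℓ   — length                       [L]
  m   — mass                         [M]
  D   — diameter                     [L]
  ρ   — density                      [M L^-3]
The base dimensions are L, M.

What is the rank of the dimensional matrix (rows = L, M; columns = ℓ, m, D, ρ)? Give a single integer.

2

Dimensional matrix (L×M by ℓ×m×D×ρ):
  L: [ 1  0  1 -3]
  M: [ 0  1  0  1]
Echelon form has 2 nonzero rows (pivots: ℓ,m)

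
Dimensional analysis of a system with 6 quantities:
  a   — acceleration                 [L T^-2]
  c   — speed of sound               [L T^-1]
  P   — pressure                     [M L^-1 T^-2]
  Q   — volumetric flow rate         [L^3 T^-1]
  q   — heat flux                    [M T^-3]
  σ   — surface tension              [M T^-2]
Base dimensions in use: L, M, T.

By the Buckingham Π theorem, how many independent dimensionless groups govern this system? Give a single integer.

Exponent matrix [L,M,T] × [a,c,P,Q,q,σ]:
  L: [ 1  1 -1  3  0  0]
  M: [ 0  0  1  0  1  1]
  T: [-2 -1 -2 -1 -3 -2]
RREF → pivots at {a,c,P} ⇒ r = 3
6 vars − rank 3 = 3 Π groups

3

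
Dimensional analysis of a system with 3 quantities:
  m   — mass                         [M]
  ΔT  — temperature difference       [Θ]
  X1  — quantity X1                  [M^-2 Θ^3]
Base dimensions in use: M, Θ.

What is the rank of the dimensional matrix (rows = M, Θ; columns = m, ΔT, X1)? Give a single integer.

Exponent matrix [M,Θ] × [m,ΔT,X1]:
  M: [ 1  0 -2]
  Θ: [ 0  1  3]
Echelon form has 2 nonzero rows (pivots: m,ΔT)

2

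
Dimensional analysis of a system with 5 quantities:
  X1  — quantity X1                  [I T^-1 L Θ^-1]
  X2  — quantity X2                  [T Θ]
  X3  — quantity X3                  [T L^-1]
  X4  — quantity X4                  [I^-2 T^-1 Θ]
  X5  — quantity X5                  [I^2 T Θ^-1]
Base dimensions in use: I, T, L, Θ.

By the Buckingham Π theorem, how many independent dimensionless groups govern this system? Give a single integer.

2

Write exponents as rows I,T,L,Θ / cols X1,X2,X3,X4,X5:
  I: [ 1  0  0 -2  2]
  T: [-1  1  1 -1  1]
  L: [ 1  0 -1  0  0]
  Θ: [-1  1  0  1 -1]
Echelon form has 3 nonzero rows (pivots: X1,X2,X3)
Π count = n − r = 5 − 3 = 2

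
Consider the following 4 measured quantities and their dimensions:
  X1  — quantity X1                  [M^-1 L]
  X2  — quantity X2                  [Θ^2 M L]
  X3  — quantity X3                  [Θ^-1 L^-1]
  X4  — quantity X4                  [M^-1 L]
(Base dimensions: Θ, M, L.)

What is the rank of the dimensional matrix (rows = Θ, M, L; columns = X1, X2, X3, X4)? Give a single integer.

2

Dimensional matrix (Θ×M×L by X1×X2×X3×X4):
  Θ: [ 0  2 -1  0]
  M: [-1  1  0 -1]
  L: [ 1  1 -1  1]
RREF → pivots at {X1,X2} ⇒ r = 2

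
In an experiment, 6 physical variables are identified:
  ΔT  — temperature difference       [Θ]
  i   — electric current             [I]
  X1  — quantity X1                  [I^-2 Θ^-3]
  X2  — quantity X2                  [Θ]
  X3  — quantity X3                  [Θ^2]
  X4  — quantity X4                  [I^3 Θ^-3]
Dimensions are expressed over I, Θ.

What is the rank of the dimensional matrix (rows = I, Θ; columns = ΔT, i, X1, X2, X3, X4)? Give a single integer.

2

Write exponents as rows I,Θ / cols ΔT,i,X1,X2,X3,X4:
  I: [ 0  1 -2  0  0  3]
  Θ: [ 1  0 -3  1  2 -3]
Row reduction gives pivot columns ΔT,i; rank = 2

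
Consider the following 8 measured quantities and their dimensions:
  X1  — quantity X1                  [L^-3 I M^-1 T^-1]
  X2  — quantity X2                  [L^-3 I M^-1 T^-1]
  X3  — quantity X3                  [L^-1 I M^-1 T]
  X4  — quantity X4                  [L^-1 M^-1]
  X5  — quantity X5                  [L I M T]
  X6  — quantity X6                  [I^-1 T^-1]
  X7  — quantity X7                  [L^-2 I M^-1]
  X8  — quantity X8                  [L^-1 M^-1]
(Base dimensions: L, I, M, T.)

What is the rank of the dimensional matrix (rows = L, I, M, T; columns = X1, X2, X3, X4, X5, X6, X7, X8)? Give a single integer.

Write exponents as rows L,I,M,T / cols X1,X2,X3,X4,X5,X6,X7,X8:
  L: [-3 -3 -1 -1  1  0 -2 -1]
  I: [ 1  1  1  0  1 -1  1  0]
  M: [-1 -1 -1 -1  1  0 -1 -1]
  T: [-1 -1  1  0  1 -1  0  0]
RREF → pivots at {X1,X3,X4} ⇒ r = 3

3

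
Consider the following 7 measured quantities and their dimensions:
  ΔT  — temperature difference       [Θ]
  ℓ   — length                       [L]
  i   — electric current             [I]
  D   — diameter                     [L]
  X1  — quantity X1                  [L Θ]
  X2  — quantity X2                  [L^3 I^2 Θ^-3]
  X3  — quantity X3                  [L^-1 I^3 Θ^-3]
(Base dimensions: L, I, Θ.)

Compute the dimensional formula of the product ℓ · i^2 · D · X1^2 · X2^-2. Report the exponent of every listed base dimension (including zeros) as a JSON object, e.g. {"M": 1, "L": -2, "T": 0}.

{"L": -2, "I": -2, "Θ": 8}

Exponent matrix [L,I,Θ] × [ΔT,ℓ,i,D,X1,X2,X3]:
  L: [ 0  1  0  1  1  3 -1]
  I: [ 0  0  1  0  0  2  3]
  Θ: [ 1  0  0  0  1 -3 -3]
  [L]: (1)·1+(2)·0+(1)·1+(2)·1+(-2)·3 = -2
  [I]: (1)·0+(2)·1+(1)·0+(2)·0+(-2)·2 = -2
  [Θ]: (1)·0+(2)·0+(1)·0+(2)·1+(-2)·-3 = 8
⇒ L^-2 I^-2 Θ^8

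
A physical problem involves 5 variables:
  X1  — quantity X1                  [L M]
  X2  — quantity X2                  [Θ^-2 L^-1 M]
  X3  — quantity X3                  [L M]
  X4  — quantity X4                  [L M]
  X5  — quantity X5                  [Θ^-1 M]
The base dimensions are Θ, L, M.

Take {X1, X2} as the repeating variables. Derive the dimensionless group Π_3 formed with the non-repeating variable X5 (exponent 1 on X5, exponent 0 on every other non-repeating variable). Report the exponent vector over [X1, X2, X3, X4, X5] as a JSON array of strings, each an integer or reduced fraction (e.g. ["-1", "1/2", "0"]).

["-1/2", "-1/2", "0", "0", "1"]

Write exponents as rows Θ,L,M / cols X1,X2,X3,X4,X5:
  Θ: [ 0 -2  0  0 -1]
  L: [ 1 -1  1  1  0]
  M: [ 1  1  1  1  1]
RREF → pivots at {X1,X2} ⇒ r = 2
Repeat: X1,X2; free: X3,X4,X5
RREF:
  r0: [   1    0    1    1  1/2]
  r1: [   0    1    0    0  1/2]
  r2: [   0    0    0    0    0]
Fix exponent of X5 at 1, X3 at 0, X4 at 0; solve each RREF row for its pivot's exponent:
  r0: exp(X1) + (1/2)·1 = 0 ⇒ exp(X1) = -1/2
  r1: exp(X2) + (1/2)·1 = 0 ⇒ exp(X2) = -1/2
Π_3 = X1^(-1/2) · X2^(-1/2) · X5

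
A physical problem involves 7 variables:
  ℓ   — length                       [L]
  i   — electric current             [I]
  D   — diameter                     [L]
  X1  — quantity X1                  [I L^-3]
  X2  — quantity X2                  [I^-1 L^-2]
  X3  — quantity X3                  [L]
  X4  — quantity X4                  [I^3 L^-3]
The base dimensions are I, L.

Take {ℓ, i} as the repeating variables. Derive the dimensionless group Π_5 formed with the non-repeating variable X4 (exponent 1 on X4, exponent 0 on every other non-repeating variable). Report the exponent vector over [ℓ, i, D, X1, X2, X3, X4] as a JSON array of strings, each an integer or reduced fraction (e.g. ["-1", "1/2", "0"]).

Write exponents as rows I,L / cols ℓ,i,D,X1,X2,X3,X4:
  I: [ 0  1  0  1 -1  0  3]
  L: [ 1  0  1 -3 -2  1 -3]
RREF → pivots at {ℓ,i} ⇒ r = 2
Repeat: ℓ,i; free: D,X1,X2,X3,X4
RREF:
  r0: [   1    0    1   -3   -2    1   -3]
  r1: [   0    1    0    1   -1    0    3]
Fix exponent of X4 at 1, D at 0, X1 at 0, X2 at 0, X3 at 0; solve each RREF row for its pivot's exponent:
  r0: exp(ℓ) + (-3)·1 = 0 ⇒ exp(ℓ) = 3
  r1: exp(i) + (3)·1 = 0 ⇒ exp(i) = -3
Π_5 = ℓ^3 · i^-3 · X4

["3", "-3", "0", "0", "0", "0", "1"]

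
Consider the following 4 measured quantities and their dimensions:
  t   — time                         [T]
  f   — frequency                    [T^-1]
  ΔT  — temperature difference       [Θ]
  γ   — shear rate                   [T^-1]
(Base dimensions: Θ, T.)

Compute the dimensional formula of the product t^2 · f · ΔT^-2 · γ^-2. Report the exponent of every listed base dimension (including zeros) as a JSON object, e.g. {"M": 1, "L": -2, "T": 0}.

Write exponents as rows Θ,T / cols t,f,ΔT,γ:
  Θ: [ 0  0  1  0]
  T: [ 1 -1  0 -1]
  [Θ]: (2)·0+(1)·0+(-2)·1+(-2)·0 = -2
  [T]: (2)·1+(1)·-1+(-2)·0+(-2)·-1 = 3
⇒ Θ^-2 T^3

{"Θ": -2, "T": 3}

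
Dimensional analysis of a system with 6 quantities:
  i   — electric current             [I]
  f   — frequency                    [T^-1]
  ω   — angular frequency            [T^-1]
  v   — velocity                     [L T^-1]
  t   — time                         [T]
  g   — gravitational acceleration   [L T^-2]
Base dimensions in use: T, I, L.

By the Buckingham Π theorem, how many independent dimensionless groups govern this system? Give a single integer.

Write exponents as rows T,I,L / cols i,f,ω,v,t,g:
  T: [ 0 -1 -1 -1  1 -2]
  I: [ 1  0  0  0  0  0]
  L: [ 0  0  0  1  0  1]
RREF → pivots at {i,f,v} ⇒ r = 3
Π count = n − r = 6 − 3 = 3

3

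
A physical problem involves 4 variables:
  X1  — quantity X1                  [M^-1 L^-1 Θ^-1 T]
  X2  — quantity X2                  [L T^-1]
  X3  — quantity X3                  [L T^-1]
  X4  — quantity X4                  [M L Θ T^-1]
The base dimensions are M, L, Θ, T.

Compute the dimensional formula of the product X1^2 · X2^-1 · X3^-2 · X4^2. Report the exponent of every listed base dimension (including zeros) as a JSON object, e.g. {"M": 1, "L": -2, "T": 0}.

{"M": 0, "L": -3, "Θ": 0, "T": 3}

Write exponents as rows M,L,Θ,T / cols X1,X2,X3,X4:
  M: [-1  0  0  1]
  L: [-1  1  1  1]
  Θ: [-1  0  0  1]
  T: [ 1 -1 -1 -1]
  [M]: (2)·-1+(-1)·0+(-2)·0+(2)·1 = 0
  [L]: (2)·-1+(-1)·1+(-2)·1+(2)·1 = -3
  [Θ]: (2)·-1+(-1)·0+(-2)·0+(2)·1 = 0
  [T]: (2)·1+(-1)·-1+(-2)·-1+(2)·-1 = 3
⇒ L^-3 T^3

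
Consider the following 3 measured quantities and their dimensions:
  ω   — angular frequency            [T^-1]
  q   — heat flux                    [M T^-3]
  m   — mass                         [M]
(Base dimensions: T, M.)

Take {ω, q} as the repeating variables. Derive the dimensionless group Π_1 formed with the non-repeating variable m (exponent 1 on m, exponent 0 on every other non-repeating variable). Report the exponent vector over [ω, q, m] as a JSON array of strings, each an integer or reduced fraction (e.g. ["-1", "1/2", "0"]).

["3", "-1", "1"]

Write exponents as rows T,M / cols ω,q,m:
  T: [-1 -3  0]
  M: [ 0  1  1]
Echelon form has 2 nonzero rows (pivots: ω,q)
Pivot set = {ω,q}, free = {m}
RREF:
  r0: [   1    0   -3]
  r1: [   0    1    1]
Fix exponent of m at 1; solve each RREF row for its pivot's exponent:
  r0: exp(ω) + (-3)·1 = 0 ⇒ exp(ω) = 3
  r1: exp(q) + (1)·1 = 0 ⇒ exp(q) = -1
Π_1 = ω^3 · q^-1 · m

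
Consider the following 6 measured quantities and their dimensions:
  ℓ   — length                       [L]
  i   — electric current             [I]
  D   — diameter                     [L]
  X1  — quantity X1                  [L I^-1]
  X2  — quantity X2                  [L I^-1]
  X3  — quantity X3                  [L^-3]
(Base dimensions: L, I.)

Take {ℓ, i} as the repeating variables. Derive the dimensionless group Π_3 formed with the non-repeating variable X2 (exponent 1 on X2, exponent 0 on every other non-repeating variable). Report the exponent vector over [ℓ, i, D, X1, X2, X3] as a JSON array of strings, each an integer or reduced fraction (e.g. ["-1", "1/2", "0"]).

Dimensional matrix (L×I by ℓ×i×D×X1×X2×X3):
  L: [ 1  0  1  1  1 -3]
  I: [ 0  1  0 -1 -1  0]
Echelon form has 2 nonzero rows (pivots: ℓ,i)
Repeat: ℓ,i; free: D,X1,X2,X3
RREF:
  r0: [   1    0    1    1    1   -3]
  r1: [   0    1    0   -1   -1    0]
Fix exponent of X2 at 1, D at 0, X1 at 0, X3 at 0; solve each RREF row for its pivot's exponent:
  r0: exp(ℓ) + (1)·1 = 0 ⇒ exp(ℓ) = -1
  r1: exp(i) + (-1)·1 = 0 ⇒ exp(i) = 1
Π_3 = ℓ^-1 · i · X2

["-1", "1", "0", "0", "1", "0"]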